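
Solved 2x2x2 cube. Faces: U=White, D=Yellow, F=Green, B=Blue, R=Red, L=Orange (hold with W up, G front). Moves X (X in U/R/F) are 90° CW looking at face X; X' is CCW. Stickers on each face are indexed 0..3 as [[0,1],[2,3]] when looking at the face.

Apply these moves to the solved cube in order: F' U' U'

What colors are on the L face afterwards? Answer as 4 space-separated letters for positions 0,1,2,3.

After move 1 (F'): F=GGGG U=WWRR R=YRYR D=OOYY L=OWOW
After move 2 (U'): U=WRWR F=OWGG R=GGYR B=YRBB L=BBOW
After move 3 (U'): U=RRWW F=BBGG R=OWYR B=GGBB L=YROW
Query: L face = YROW

Answer: Y R O W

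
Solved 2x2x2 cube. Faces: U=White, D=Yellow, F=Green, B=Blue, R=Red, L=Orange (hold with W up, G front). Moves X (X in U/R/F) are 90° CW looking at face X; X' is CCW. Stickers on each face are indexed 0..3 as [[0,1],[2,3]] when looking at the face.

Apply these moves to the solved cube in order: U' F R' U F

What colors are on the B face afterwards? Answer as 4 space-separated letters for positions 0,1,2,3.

After move 1 (U'): U=WWWW F=OOGG R=GGRR B=RRBB L=BBOO
After move 2 (F): F=GOGO U=WWOB R=WGWR D=RGYY L=BYOY
After move 3 (R'): R=GRWW U=WBOR F=GWGB D=ROYO B=YRGB
After move 4 (U): U=OWRB F=GRGB R=YRWW B=BYGB L=GWOY
After move 5 (F): F=GGBR U=OWYW R=RRBW D=WYYO L=GROO
Query: B face = BYGB

Answer: B Y G B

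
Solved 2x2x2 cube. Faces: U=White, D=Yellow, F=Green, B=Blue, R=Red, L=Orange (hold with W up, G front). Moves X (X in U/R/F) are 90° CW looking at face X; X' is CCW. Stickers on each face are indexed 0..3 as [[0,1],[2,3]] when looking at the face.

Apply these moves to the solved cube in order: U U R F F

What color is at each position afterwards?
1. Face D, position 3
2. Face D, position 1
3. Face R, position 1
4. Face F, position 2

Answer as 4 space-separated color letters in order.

Answer: G W O Y

Derivation:
After move 1 (U): U=WWWW F=RRGG R=BBRR B=OOBB L=GGOO
After move 2 (U): U=WWWW F=BBGG R=OORR B=GGBB L=RROO
After move 3 (R): R=RORO U=WBWG F=BYGY D=YBYG B=WGWB
After move 4 (F): F=GBYY U=WBOR R=WOGO D=RRYG L=RYOB
After move 5 (F): F=YGYB U=WBBY R=OORO D=GWYG L=RROR
Query 1: D[3] = G
Query 2: D[1] = W
Query 3: R[1] = O
Query 4: F[2] = Y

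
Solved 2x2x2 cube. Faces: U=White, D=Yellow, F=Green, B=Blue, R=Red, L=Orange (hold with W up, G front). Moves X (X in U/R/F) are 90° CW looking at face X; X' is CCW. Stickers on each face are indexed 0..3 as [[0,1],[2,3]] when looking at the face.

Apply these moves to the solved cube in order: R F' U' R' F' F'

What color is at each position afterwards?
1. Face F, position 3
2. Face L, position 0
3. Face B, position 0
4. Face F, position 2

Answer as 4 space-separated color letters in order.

Answer: O W B R

Derivation:
After move 1 (R): R=RRRR U=WGWG F=GYGY D=YBYB B=WBWB
After move 2 (F'): F=YYGG U=WGRR R=BRYR D=OOYB L=OGOW
After move 3 (U'): U=GRWR F=OGGG R=YYYR B=BRWB L=WBOW
After move 4 (R'): R=YRYY U=GWWB F=ORGR D=OGYG B=BROB
After move 5 (F'): F=RROG U=GWYY R=GROY D=BWYG L=WBOW
After move 6 (F'): F=RGRO U=GWGO R=WRBY D=BWYG L=WYOY
Query 1: F[3] = O
Query 2: L[0] = W
Query 3: B[0] = B
Query 4: F[2] = R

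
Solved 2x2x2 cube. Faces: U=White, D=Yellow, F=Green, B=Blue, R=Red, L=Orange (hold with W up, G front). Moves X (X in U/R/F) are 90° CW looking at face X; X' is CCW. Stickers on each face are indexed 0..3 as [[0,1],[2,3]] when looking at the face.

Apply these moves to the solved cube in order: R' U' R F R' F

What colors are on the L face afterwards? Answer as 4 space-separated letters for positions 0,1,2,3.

Answer: Y R O O

Derivation:
After move 1 (R'): R=RRRR U=WBWB F=GWGW D=YGYG B=YBYB
After move 2 (U'): U=BBWW F=OOGW R=GWRR B=RRYB L=YBOO
After move 3 (R): R=RGRW U=BOWW F=OGGG D=YYYR B=WRBB
After move 4 (F): F=GOGG U=BOOB R=WGWW D=RRYR L=YYOY
After move 5 (R'): R=GWWW U=BBOW F=GOGB D=ROYG B=RRRB
After move 6 (F): F=GGBO U=BBYY R=OWWW D=WGYG L=YROO
Query: L face = YROO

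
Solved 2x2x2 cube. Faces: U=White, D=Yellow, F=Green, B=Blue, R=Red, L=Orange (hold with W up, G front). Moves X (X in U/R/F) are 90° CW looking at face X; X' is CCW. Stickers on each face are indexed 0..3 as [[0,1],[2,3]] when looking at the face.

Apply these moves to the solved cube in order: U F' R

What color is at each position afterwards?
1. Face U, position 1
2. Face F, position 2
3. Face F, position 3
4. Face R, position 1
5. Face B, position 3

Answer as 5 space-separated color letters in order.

After move 1 (U): U=WWWW F=RRGG R=BBRR B=OOBB L=GGOO
After move 2 (F'): F=RGRG U=WWBR R=YBYR D=GOYY L=GWOW
After move 3 (R): R=YYRB U=WGBG F=RORY D=GBYO B=ROWB
Query 1: U[1] = G
Query 2: F[2] = R
Query 3: F[3] = Y
Query 4: R[1] = Y
Query 5: B[3] = B

Answer: G R Y Y B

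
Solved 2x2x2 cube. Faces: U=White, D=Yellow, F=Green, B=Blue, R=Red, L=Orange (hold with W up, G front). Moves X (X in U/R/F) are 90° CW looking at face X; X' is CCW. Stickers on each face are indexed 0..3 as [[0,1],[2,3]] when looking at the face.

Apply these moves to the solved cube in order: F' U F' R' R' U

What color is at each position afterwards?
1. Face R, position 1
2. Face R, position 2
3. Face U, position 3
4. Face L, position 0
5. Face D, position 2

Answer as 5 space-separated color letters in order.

After move 1 (F'): F=GGGG U=WWRR R=YRYR D=OOYY L=OWOW
After move 2 (U): U=RWRW F=YRGG R=BBYR B=OWBB L=GGOW
After move 3 (F'): F=RGYG U=RWBY R=OBOR D=GWYY L=GWOR
After move 4 (R'): R=BROO U=RBBO F=RWYY D=GGYG B=YWWB
After move 5 (R'): R=ROBO U=RWBY F=RBYO D=GWYY B=GWGB
After move 6 (U): U=BRYW F=ROYO R=GWBO B=GWGB L=RBOR
Query 1: R[1] = W
Query 2: R[2] = B
Query 3: U[3] = W
Query 4: L[0] = R
Query 5: D[2] = Y

Answer: W B W R Y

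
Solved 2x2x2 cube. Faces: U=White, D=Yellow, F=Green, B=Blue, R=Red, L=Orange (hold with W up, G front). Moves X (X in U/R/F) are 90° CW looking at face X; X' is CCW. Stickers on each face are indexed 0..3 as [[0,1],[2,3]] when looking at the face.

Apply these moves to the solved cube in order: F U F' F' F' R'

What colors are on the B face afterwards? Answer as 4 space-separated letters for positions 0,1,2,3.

Answer: Y Y B B

Derivation:
After move 1 (F): F=GGGG U=WWOO R=WRWR D=RRYY L=OYOY
After move 2 (U): U=OWOW F=WRGG R=BBWR B=OYBB L=GGOY
After move 3 (F'): F=RGWG U=OWBW R=RBRR D=GYYY L=GWOO
After move 4 (F'): F=GGRW U=OWRR R=YBGR D=WOYY L=GWOB
After move 5 (F'): F=GWGR U=OWYG R=OBWR D=WBYY L=GROR
After move 6 (R'): R=BROW U=OBYO F=GWGG D=WWYR B=YYBB
Query: B face = YYBB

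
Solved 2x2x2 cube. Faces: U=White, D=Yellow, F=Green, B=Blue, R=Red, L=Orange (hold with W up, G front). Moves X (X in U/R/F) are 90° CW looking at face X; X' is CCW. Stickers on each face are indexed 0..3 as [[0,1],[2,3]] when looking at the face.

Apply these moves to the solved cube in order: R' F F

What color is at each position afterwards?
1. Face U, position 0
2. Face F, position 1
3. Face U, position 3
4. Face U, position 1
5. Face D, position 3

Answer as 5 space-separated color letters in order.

After move 1 (R'): R=RRRR U=WBWB F=GWGW D=YGYG B=YBYB
After move 2 (F): F=GGWW U=WBOO R=WRBR D=RRYG L=OYOG
After move 3 (F): F=WGWG U=WBGY R=OROR D=BWYG L=OROR
Query 1: U[0] = W
Query 2: F[1] = G
Query 3: U[3] = Y
Query 4: U[1] = B
Query 5: D[3] = G

Answer: W G Y B G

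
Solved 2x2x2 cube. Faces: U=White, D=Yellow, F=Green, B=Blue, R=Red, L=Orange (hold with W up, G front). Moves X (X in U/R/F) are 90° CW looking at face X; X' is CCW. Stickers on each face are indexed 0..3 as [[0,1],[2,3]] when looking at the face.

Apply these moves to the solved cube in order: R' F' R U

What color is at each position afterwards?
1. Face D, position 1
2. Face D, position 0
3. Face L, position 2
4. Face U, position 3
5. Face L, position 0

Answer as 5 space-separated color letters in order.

Answer: Y O O W W

Derivation:
After move 1 (R'): R=RRRR U=WBWB F=GWGW D=YGYG B=YBYB
After move 2 (F'): F=WWGG U=WBRR R=GRYR D=OOYG L=OBOW
After move 3 (R): R=YGRR U=WWRG F=WOGG D=OYYY B=RBBB
After move 4 (U): U=RWGW F=YGGG R=RBRR B=OBBB L=WOOW
Query 1: D[1] = Y
Query 2: D[0] = O
Query 3: L[2] = O
Query 4: U[3] = W
Query 5: L[0] = W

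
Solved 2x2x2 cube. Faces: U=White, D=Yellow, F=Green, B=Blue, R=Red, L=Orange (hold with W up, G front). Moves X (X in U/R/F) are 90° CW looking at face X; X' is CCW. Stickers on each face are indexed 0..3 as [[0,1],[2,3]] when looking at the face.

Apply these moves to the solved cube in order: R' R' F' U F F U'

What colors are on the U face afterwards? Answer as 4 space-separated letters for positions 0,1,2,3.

After move 1 (R'): R=RRRR U=WBWB F=GWGW D=YGYG B=YBYB
After move 2 (R'): R=RRRR U=WYWY F=GBGB D=YWYW B=GBGB
After move 3 (F'): F=BBGG U=WYRR R=WRYR D=OOYW L=OYOW
After move 4 (U): U=RWRY F=WRGG R=GBYR B=OYGB L=BBOW
After move 5 (F): F=GWGR U=RWWB R=RBYR D=YGYW L=BOOO
After move 6 (F): F=GGRW U=RWOO R=WBBR D=YRYW L=BYOG
After move 7 (U'): U=WORO F=BYRW R=GGBR B=WBGB L=OYOG
Query: U face = WORO

Answer: W O R O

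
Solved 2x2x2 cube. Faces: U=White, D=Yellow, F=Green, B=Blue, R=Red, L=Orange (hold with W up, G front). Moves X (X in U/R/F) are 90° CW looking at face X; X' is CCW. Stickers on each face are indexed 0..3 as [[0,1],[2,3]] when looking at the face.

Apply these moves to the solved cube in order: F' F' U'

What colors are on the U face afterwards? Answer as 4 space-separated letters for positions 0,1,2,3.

After move 1 (F'): F=GGGG U=WWRR R=YRYR D=OOYY L=OWOW
After move 2 (F'): F=GGGG U=WWYY R=OROR D=WWYY L=OROR
After move 3 (U'): U=WYWY F=ORGG R=GGOR B=ORBB L=BBOR
Query: U face = WYWY

Answer: W Y W Y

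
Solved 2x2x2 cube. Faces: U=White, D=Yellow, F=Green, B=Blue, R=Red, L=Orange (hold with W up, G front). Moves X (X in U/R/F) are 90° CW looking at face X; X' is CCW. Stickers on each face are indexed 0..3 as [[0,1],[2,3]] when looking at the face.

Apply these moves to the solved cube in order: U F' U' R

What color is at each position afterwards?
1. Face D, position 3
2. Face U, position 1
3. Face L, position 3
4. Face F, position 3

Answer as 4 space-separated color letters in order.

Answer: Y W W Y

Derivation:
After move 1 (U): U=WWWW F=RRGG R=BBRR B=OOBB L=GGOO
After move 2 (F'): F=RGRG U=WWBR R=YBYR D=GOYY L=GWOW
After move 3 (U'): U=WRWB F=GWRG R=RGYR B=YBBB L=OOOW
After move 4 (R): R=YRRG U=WWWG F=GORY D=GBYY B=BBRB
Query 1: D[3] = Y
Query 2: U[1] = W
Query 3: L[3] = W
Query 4: F[3] = Y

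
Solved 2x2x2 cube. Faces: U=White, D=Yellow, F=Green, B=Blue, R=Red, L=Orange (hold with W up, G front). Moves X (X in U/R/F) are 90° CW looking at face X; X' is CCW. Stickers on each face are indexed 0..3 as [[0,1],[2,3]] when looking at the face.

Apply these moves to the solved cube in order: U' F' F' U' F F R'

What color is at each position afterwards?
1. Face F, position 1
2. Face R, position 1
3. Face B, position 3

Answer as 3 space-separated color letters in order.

After move 1 (U'): U=WWWW F=OOGG R=GGRR B=RRBB L=BBOO
After move 2 (F'): F=OGOG U=WWGR R=YGYR D=BOYY L=BWOW
After move 3 (F'): F=GGOO U=WWYY R=OGBR D=WWYY L=BROG
After move 4 (U'): U=WYWY F=BROO R=GGBR B=OGBB L=RROG
After move 5 (F): F=OBOR U=WYGR R=WGYR D=BGYY L=RWOW
After move 6 (F): F=OORB U=WYWW R=GGRR D=YWYY L=RBOG
After move 7 (R'): R=GRGR U=WBWO F=OYRW D=YOYB B=YGWB
Query 1: F[1] = Y
Query 2: R[1] = R
Query 3: B[3] = B

Answer: Y R B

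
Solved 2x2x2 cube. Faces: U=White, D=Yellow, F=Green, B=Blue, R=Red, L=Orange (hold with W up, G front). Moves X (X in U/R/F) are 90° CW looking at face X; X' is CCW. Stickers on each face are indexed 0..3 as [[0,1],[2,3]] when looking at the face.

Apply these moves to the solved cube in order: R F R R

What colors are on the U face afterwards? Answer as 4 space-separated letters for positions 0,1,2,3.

Answer: W R O B

Derivation:
After move 1 (R): R=RRRR U=WGWG F=GYGY D=YBYB B=WBWB
After move 2 (F): F=GGYY U=WGOO R=WRGR D=RRYB L=OYOB
After move 3 (R): R=GWRR U=WGOY F=GRYB D=RWYW B=OBGB
After move 4 (R): R=RGRW U=WROB F=GWYW D=RGYO B=YBGB
Query: U face = WROB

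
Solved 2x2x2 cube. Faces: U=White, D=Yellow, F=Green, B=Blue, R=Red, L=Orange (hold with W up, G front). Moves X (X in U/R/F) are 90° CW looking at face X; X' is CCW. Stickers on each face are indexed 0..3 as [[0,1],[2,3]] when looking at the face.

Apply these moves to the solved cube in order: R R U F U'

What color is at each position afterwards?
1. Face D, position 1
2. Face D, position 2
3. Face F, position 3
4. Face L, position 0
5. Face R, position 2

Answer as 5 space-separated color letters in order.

After move 1 (R): R=RRRR U=WGWG F=GYGY D=YBYB B=WBWB
After move 2 (R): R=RRRR U=WYWY F=GBGB D=YWYW B=GBGB
After move 3 (U): U=WWYY F=RRGB R=GBRR B=OOGB L=GBOO
After move 4 (F): F=GRBR U=WWOB R=YBYR D=RGYW L=GYOW
After move 5 (U'): U=WBWO F=GYBR R=GRYR B=YBGB L=OOOW
Query 1: D[1] = G
Query 2: D[2] = Y
Query 3: F[3] = R
Query 4: L[0] = O
Query 5: R[2] = Y

Answer: G Y R O Y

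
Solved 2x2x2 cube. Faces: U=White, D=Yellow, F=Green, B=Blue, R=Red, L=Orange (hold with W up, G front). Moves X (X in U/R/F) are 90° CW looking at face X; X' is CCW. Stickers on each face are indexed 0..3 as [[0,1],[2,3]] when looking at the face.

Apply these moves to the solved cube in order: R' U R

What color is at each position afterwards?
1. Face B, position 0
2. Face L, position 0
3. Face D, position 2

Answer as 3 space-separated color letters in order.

Answer: B G Y

Derivation:
After move 1 (R'): R=RRRR U=WBWB F=GWGW D=YGYG B=YBYB
After move 2 (U): U=WWBB F=RRGW R=YBRR B=OOYB L=GWOO
After move 3 (R): R=RYRB U=WRBW F=RGGG D=YYYO B=BOWB
Query 1: B[0] = B
Query 2: L[0] = G
Query 3: D[2] = Y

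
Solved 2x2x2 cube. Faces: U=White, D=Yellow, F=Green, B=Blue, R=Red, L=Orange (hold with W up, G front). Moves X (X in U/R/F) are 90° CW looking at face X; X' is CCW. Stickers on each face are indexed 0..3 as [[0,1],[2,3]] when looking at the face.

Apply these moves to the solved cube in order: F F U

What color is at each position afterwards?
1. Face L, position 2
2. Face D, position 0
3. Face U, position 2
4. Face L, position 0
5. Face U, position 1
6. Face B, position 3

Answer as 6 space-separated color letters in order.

Answer: O W Y G W B

Derivation:
After move 1 (F): F=GGGG U=WWOO R=WRWR D=RRYY L=OYOY
After move 2 (F): F=GGGG U=WWYY R=OROR D=WWYY L=OROR
After move 3 (U): U=YWYW F=ORGG R=BBOR B=ORBB L=GGOR
Query 1: L[2] = O
Query 2: D[0] = W
Query 3: U[2] = Y
Query 4: L[0] = G
Query 5: U[1] = W
Query 6: B[3] = B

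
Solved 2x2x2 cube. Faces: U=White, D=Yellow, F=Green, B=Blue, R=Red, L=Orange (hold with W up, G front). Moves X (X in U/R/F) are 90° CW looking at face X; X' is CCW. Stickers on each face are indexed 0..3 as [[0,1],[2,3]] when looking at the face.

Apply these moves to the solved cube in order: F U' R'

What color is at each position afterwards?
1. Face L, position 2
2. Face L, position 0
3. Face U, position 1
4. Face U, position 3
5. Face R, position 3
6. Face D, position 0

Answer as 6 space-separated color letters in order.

After move 1 (F): F=GGGG U=WWOO R=WRWR D=RRYY L=OYOY
After move 2 (U'): U=WOWO F=OYGG R=GGWR B=WRBB L=BBOY
After move 3 (R'): R=GRGW U=WBWW F=OOGO D=RYYG B=YRRB
Query 1: L[2] = O
Query 2: L[0] = B
Query 3: U[1] = B
Query 4: U[3] = W
Query 5: R[3] = W
Query 6: D[0] = R

Answer: O B B W W R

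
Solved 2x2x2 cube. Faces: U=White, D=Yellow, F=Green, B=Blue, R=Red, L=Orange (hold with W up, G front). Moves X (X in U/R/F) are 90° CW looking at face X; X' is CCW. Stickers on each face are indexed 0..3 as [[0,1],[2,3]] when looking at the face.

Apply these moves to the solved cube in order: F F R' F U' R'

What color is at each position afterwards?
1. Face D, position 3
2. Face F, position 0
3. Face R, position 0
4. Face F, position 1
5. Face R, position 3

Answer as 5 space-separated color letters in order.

After move 1 (F): F=GGGG U=WWOO R=WRWR D=RRYY L=OYOY
After move 2 (F): F=GGGG U=WWYY R=OROR D=WWYY L=OROR
After move 3 (R'): R=RROO U=WBYB F=GWGY D=WGYG B=YBWB
After move 4 (F): F=GGYW U=WBRR R=YRBO D=ORYG L=OWOG
After move 5 (U'): U=BRWR F=OWYW R=GGBO B=YRWB L=YBOG
After move 6 (R'): R=GOGB U=BWWY F=ORYR D=OWYW B=GRRB
Query 1: D[3] = W
Query 2: F[0] = O
Query 3: R[0] = G
Query 4: F[1] = R
Query 5: R[3] = B

Answer: W O G R B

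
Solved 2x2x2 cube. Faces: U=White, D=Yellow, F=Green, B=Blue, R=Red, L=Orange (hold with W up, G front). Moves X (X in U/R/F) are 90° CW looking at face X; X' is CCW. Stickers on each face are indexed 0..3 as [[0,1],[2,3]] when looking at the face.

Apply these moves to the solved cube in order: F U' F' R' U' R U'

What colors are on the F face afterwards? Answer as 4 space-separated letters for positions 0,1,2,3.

After move 1 (F): F=GGGG U=WWOO R=WRWR D=RRYY L=OYOY
After move 2 (U'): U=WOWO F=OYGG R=GGWR B=WRBB L=BBOY
After move 3 (F'): F=YGOG U=WOGW R=RGRR D=BYYY L=BOOW
After move 4 (R'): R=GRRR U=WBGW F=YOOW D=BGYG B=YRYB
After move 5 (U'): U=BWWG F=BOOW R=YORR B=GRYB L=YROW
After move 6 (R): R=RYRO U=BOWW F=BGOG D=BYYG B=GRWB
After move 7 (U'): U=OWBW F=YROG R=BGRO B=RYWB L=GROW
Query: F face = YROG

Answer: Y R O G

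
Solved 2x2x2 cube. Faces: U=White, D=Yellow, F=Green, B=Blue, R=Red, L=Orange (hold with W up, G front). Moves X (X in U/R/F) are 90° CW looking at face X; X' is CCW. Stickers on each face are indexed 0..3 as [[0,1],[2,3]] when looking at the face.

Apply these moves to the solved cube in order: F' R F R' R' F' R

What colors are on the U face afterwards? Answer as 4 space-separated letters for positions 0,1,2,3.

Answer: W R R Y

Derivation:
After move 1 (F'): F=GGGG U=WWRR R=YRYR D=OOYY L=OWOW
After move 2 (R): R=YYRR U=WGRG F=GOGY D=OBYB B=RBWB
After move 3 (F): F=GGYO U=WGWW R=RYGR D=RYYB L=OOOB
After move 4 (R'): R=YRRG U=WWWR F=GGYW D=RGYO B=BBYB
After move 5 (R'): R=RGYR U=WYWB F=GWYR D=RGYW B=OBGB
After move 6 (F'): F=WRGY U=WYRY R=GGRR D=OBYW L=OBOW
After move 7 (R): R=RGRG U=WRRY F=WBGW D=OGYO B=YBYB
Query: U face = WRRY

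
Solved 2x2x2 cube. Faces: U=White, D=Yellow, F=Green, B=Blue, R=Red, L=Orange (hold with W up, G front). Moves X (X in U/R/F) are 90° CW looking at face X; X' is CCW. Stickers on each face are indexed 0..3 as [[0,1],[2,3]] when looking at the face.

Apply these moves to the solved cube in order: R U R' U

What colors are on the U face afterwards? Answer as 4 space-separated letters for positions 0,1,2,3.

After move 1 (R): R=RRRR U=WGWG F=GYGY D=YBYB B=WBWB
After move 2 (U): U=WWGG F=RRGY R=WBRR B=OOWB L=GYOO
After move 3 (R'): R=BRWR U=WWGO F=RWGG D=YRYY B=BOBB
After move 4 (U): U=GWOW F=BRGG R=BOWR B=GYBB L=RWOO
Query: U face = GWOW

Answer: G W O W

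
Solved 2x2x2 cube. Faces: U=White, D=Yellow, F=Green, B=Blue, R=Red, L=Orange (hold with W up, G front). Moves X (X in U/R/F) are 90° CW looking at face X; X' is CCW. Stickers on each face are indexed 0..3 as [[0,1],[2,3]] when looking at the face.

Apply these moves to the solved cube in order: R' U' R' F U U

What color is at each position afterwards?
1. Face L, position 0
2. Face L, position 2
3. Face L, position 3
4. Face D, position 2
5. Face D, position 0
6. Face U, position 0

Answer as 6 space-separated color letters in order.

Answer: W O O Y G B

Derivation:
After move 1 (R'): R=RRRR U=WBWB F=GWGW D=YGYG B=YBYB
After move 2 (U'): U=BBWW F=OOGW R=GWRR B=RRYB L=YBOO
After move 3 (R'): R=WRGR U=BYWR F=OBGW D=YOYW B=GRGB
After move 4 (F): F=GOWB U=BYOB R=WRRR D=GWYW L=YYOO
After move 5 (U): U=OBBY F=WRWB R=GRRR B=YYGB L=GOOO
After move 6 (U): U=BOYB F=GRWB R=YYRR B=GOGB L=WROO
Query 1: L[0] = W
Query 2: L[2] = O
Query 3: L[3] = O
Query 4: D[2] = Y
Query 5: D[0] = G
Query 6: U[0] = B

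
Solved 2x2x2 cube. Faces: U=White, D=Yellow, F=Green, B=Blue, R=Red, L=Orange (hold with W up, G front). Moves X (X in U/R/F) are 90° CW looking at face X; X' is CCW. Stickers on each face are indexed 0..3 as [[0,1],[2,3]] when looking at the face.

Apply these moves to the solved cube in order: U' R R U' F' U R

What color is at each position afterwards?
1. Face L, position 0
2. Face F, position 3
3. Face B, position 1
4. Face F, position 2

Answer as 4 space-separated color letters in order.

Answer: B W W B

Derivation:
After move 1 (U'): U=WWWW F=OOGG R=GGRR B=RRBB L=BBOO
After move 2 (R): R=RGRG U=WOWG F=OYGY D=YBYR B=WRWB
After move 3 (R): R=RRGG U=WYWY F=OBGR D=YWYW B=GROB
After move 4 (U'): U=YYWW F=BBGR R=OBGG B=RROB L=GROO
After move 5 (F'): F=BRBG U=YYOG R=WBYG D=ROYW L=GWOW
After move 6 (U): U=OYGY F=WBBG R=RRYG B=GWOB L=BROW
After move 7 (R): R=YRGR U=OBGG F=WOBW D=ROYG B=YWYB
Query 1: L[0] = B
Query 2: F[3] = W
Query 3: B[1] = W
Query 4: F[2] = B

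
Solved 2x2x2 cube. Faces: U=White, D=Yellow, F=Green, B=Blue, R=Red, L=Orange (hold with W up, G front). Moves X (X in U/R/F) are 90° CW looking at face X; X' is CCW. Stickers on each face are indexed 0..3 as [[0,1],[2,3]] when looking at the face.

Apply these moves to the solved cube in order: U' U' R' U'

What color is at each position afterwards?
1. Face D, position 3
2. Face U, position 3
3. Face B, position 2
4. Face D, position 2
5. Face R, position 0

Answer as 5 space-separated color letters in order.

After move 1 (U'): U=WWWW F=OOGG R=GGRR B=RRBB L=BBOO
After move 2 (U'): U=WWWW F=BBGG R=OORR B=GGBB L=RROO
After move 3 (R'): R=OROR U=WBWG F=BWGW D=YBYG B=YGYB
After move 4 (U'): U=BGWW F=RRGW R=BWOR B=ORYB L=YGOO
Query 1: D[3] = G
Query 2: U[3] = W
Query 3: B[2] = Y
Query 4: D[2] = Y
Query 5: R[0] = B

Answer: G W Y Y B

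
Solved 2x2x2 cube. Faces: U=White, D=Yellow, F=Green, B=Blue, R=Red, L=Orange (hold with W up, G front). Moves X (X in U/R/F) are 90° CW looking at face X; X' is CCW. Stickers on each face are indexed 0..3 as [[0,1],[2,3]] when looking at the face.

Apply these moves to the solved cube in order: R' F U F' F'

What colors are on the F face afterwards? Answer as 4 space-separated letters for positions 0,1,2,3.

After move 1 (R'): R=RRRR U=WBWB F=GWGW D=YGYG B=YBYB
After move 2 (F): F=GGWW U=WBOO R=WRBR D=RRYG L=OYOG
After move 3 (U): U=OWOB F=WRWW R=YBBR B=OYYB L=GGOG
After move 4 (F'): F=RWWW U=OWYB R=RBRR D=GGYG L=GBOO
After move 5 (F'): F=WWRW U=OWRR R=GBGR D=BOYG L=GBOY
Query: F face = WWRW

Answer: W W R W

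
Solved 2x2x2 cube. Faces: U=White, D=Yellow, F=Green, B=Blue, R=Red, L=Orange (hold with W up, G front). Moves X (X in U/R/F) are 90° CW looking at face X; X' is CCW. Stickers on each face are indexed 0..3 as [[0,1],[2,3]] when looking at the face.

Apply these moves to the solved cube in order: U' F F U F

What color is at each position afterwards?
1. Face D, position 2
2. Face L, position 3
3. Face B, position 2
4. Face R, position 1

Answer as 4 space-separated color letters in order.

After move 1 (U'): U=WWWW F=OOGG R=GGRR B=RRBB L=BBOO
After move 2 (F): F=GOGO U=WWOB R=WGWR D=RGYY L=BYOY
After move 3 (F): F=GGOO U=WWYY R=OGBR D=WWYY L=BROG
After move 4 (U): U=YWYW F=OGOO R=RRBR B=BRBB L=GGOG
After move 5 (F): F=OOOG U=YWGG R=YRWR D=BRYY L=GWOW
Query 1: D[2] = Y
Query 2: L[3] = W
Query 3: B[2] = B
Query 4: R[1] = R

Answer: Y W B R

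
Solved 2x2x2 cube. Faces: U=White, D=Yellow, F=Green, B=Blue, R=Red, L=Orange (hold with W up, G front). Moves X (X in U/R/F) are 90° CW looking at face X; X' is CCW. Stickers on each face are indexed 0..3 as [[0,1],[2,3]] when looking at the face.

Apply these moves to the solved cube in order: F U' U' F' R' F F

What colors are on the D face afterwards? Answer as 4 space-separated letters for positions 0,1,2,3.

Answer: G O Y G

Derivation:
After move 1 (F): F=GGGG U=WWOO R=WRWR D=RRYY L=OYOY
After move 2 (U'): U=WOWO F=OYGG R=GGWR B=WRBB L=BBOY
After move 3 (U'): U=OOWW F=BBGG R=OYWR B=GGBB L=WROY
After move 4 (F'): F=BGBG U=OOOW R=RYRR D=RYYY L=WWOW
After move 5 (R'): R=YRRR U=OBOG F=BOBW D=RGYG B=YGYB
After move 6 (F): F=BBWO U=OBWW R=ORGR D=RYYG L=WROG
After move 7 (F): F=WBOB U=OBGR R=WRWR D=GOYG L=WROY
Query: D face = GOYG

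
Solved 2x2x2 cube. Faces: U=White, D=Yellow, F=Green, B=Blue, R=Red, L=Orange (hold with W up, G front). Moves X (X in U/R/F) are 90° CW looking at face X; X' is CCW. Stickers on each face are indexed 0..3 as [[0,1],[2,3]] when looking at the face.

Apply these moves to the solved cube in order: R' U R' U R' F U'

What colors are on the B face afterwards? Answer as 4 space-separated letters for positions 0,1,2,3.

Answer: O R R B

Derivation:
After move 1 (R'): R=RRRR U=WBWB F=GWGW D=YGYG B=YBYB
After move 2 (U): U=WWBB F=RRGW R=YBRR B=OOYB L=GWOO
After move 3 (R'): R=BRYR U=WYBO F=RWGB D=YRYW B=GOGB
After move 4 (U): U=BWOY F=BRGB R=GOYR B=GWGB L=RWOO
After move 5 (R'): R=ORGY U=BGOG F=BWGY D=YRYB B=WWRB
After move 6 (F): F=GBYW U=BGOW R=ORGY D=GOYB L=RYOR
After move 7 (U'): U=GWBO F=RYYW R=GBGY B=ORRB L=WWOR
Query: B face = ORRB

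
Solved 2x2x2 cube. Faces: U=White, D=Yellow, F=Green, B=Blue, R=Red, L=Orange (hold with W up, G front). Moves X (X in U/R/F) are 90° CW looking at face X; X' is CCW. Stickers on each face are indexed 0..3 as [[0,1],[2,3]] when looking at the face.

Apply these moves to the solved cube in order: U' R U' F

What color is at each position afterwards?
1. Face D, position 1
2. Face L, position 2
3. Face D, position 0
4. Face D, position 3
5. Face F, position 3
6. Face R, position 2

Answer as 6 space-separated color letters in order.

After move 1 (U'): U=WWWW F=OOGG R=GGRR B=RRBB L=BBOO
After move 2 (R): R=RGRG U=WOWG F=OYGY D=YBYR B=WRWB
After move 3 (U'): U=OGWW F=BBGY R=OYRG B=RGWB L=WROO
After move 4 (F): F=GBYB U=OGOR R=WYWG D=ROYR L=WYOB
Query 1: D[1] = O
Query 2: L[2] = O
Query 3: D[0] = R
Query 4: D[3] = R
Query 5: F[3] = B
Query 6: R[2] = W

Answer: O O R R B W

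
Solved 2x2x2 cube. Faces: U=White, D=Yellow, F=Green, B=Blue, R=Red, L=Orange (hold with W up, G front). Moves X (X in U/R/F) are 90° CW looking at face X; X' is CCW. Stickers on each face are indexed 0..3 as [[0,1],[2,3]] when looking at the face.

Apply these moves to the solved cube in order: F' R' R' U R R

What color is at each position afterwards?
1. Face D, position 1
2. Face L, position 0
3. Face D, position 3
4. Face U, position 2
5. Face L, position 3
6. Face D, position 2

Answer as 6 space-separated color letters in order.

Answer: W G O Y W Y

Derivation:
After move 1 (F'): F=GGGG U=WWRR R=YRYR D=OOYY L=OWOW
After move 2 (R'): R=RRYY U=WBRB F=GWGR D=OGYG B=YBOB
After move 3 (R'): R=RYRY U=WORY F=GBGB D=OWYR B=GBGB
After move 4 (U): U=RWYO F=RYGB R=GBRY B=OWGB L=GBOW
After move 5 (R): R=RGYB U=RYYB F=RWGR D=OGYO B=OWWB
After move 6 (R): R=YRBG U=RWYR F=RGGO D=OWYO B=BWYB
Query 1: D[1] = W
Query 2: L[0] = G
Query 3: D[3] = O
Query 4: U[2] = Y
Query 5: L[3] = W
Query 6: D[2] = Y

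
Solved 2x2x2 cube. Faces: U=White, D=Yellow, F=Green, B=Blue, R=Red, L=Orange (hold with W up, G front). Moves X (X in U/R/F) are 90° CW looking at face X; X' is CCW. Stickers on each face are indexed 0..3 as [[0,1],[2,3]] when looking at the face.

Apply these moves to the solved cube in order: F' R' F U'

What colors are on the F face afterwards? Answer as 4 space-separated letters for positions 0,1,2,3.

Answer: O O R W

Derivation:
After move 1 (F'): F=GGGG U=WWRR R=YRYR D=OOYY L=OWOW
After move 2 (R'): R=RRYY U=WBRB F=GWGR D=OGYG B=YBOB
After move 3 (F): F=GGRW U=WBWW R=RRBY D=YRYG L=OOOG
After move 4 (U'): U=BWWW F=OORW R=GGBY B=RROB L=YBOG
Query: F face = OORW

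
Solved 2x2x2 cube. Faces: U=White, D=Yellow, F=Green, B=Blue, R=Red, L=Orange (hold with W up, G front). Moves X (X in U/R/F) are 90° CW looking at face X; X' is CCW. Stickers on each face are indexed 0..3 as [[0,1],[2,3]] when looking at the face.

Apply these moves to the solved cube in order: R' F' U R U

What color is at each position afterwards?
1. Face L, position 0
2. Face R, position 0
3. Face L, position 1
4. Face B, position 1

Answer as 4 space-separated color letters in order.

After move 1 (R'): R=RRRR U=WBWB F=GWGW D=YGYG B=YBYB
After move 2 (F'): F=WWGG U=WBRR R=GRYR D=OOYG L=OBOW
After move 3 (U): U=RWRB F=GRGG R=YBYR B=OBYB L=WWOW
After move 4 (R): R=YYRB U=RRRG F=GOGG D=OYYO B=BBWB
After move 5 (U): U=RRGR F=YYGG R=BBRB B=WWWB L=GOOW
Query 1: L[0] = G
Query 2: R[0] = B
Query 3: L[1] = O
Query 4: B[1] = W

Answer: G B O W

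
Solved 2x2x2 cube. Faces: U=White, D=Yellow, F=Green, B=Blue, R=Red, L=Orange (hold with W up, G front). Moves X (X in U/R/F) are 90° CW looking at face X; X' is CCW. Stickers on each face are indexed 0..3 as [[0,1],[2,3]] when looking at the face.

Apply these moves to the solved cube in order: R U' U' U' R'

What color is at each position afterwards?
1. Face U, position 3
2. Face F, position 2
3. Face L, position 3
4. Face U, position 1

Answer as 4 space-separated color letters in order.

After move 1 (R): R=RRRR U=WGWG F=GYGY D=YBYB B=WBWB
After move 2 (U'): U=GGWW F=OOGY R=GYRR B=RRWB L=WBOO
After move 3 (U'): U=GWGW F=WBGY R=OORR B=GYWB L=RROO
After move 4 (U'): U=WWGG F=RRGY R=WBRR B=OOWB L=GYOO
After move 5 (R'): R=BRWR U=WWGO F=RWGG D=YRYY B=BOBB
Query 1: U[3] = O
Query 2: F[2] = G
Query 3: L[3] = O
Query 4: U[1] = W

Answer: O G O W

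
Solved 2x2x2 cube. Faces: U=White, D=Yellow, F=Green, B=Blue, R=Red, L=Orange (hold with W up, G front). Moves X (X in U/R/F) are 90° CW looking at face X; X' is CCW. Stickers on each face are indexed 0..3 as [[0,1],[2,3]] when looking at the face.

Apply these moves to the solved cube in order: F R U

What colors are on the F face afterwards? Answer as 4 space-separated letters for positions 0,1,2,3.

Answer: W W G Y

Derivation:
After move 1 (F): F=GGGG U=WWOO R=WRWR D=RRYY L=OYOY
After move 2 (R): R=WWRR U=WGOG F=GRGY D=RBYB B=OBWB
After move 3 (U): U=OWGG F=WWGY R=OBRR B=OYWB L=GROY
Query: F face = WWGY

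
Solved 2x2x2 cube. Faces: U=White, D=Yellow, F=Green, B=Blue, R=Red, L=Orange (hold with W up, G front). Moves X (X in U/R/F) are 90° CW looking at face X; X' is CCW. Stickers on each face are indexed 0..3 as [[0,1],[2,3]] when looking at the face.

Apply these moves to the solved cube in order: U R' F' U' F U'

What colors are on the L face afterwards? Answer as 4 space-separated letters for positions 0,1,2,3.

After move 1 (U): U=WWWW F=RRGG R=BBRR B=OOBB L=GGOO
After move 2 (R'): R=BRBR U=WBWO F=RWGW D=YRYG B=YOYB
After move 3 (F'): F=WWRG U=WBBB R=RRYR D=GOYG L=GOOW
After move 4 (U'): U=BBWB F=GORG R=WWYR B=RRYB L=YOOW
After move 5 (F): F=RGGO U=BBWO R=WWBR D=YWYG L=YGOO
After move 6 (U'): U=BOBW F=YGGO R=RGBR B=WWYB L=RROO
Query: L face = RROO

Answer: R R O O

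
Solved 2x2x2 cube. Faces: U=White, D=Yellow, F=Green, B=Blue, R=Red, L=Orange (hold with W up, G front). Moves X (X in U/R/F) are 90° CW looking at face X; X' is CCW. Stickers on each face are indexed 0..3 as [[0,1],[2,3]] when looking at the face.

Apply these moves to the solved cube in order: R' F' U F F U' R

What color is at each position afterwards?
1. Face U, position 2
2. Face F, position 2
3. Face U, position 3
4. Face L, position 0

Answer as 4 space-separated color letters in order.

After move 1 (R'): R=RRRR U=WBWB F=GWGW D=YGYG B=YBYB
After move 2 (F'): F=WWGG U=WBRR R=GRYR D=OOYG L=OBOW
After move 3 (U): U=RWRB F=GRGG R=YBYR B=OBYB L=WWOW
After move 4 (F): F=GGGR U=RWWW R=RBBR D=YYYG L=WOOO
After move 5 (F): F=GGRG U=RWOO R=WBWR D=BRYG L=WYOY
After move 6 (U'): U=WORO F=WYRG R=GGWR B=WBYB L=OBOY
After move 7 (R): R=WGRG U=WYRG F=WRRG D=BYYW B=OBOB
Query 1: U[2] = R
Query 2: F[2] = R
Query 3: U[3] = G
Query 4: L[0] = O

Answer: R R G O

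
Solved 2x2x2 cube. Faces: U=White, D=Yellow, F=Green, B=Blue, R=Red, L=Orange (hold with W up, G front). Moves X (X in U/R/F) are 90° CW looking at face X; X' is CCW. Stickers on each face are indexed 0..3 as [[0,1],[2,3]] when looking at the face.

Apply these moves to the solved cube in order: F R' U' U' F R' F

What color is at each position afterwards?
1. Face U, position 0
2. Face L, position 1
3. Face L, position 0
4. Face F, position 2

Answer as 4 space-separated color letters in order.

Answer: B W R R

Derivation:
After move 1 (F): F=GGGG U=WWOO R=WRWR D=RRYY L=OYOY
After move 2 (R'): R=RRWW U=WBOB F=GWGO D=RGYG B=YBRB
After move 3 (U'): U=BBWO F=OYGO R=GWWW B=RRRB L=YBOY
After move 4 (U'): U=BOBW F=YBGO R=OYWW B=GWRB L=RROY
After move 5 (F): F=GYOB U=BOYR R=BYWW D=WOYG L=RROG
After move 6 (R'): R=YWBW U=BRYG F=GOOR D=WYYB B=GWOB
After move 7 (F): F=OGRO U=BRGR R=YWGW D=BYYB L=RWOY
Query 1: U[0] = B
Query 2: L[1] = W
Query 3: L[0] = R
Query 4: F[2] = R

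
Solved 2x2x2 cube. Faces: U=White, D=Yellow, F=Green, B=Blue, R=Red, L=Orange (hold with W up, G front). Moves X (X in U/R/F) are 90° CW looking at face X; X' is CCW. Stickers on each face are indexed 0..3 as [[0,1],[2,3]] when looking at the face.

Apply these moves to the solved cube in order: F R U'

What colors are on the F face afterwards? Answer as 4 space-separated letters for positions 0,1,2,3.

After move 1 (F): F=GGGG U=WWOO R=WRWR D=RRYY L=OYOY
After move 2 (R): R=WWRR U=WGOG F=GRGY D=RBYB B=OBWB
After move 3 (U'): U=GGWO F=OYGY R=GRRR B=WWWB L=OBOY
Query: F face = OYGY

Answer: O Y G Y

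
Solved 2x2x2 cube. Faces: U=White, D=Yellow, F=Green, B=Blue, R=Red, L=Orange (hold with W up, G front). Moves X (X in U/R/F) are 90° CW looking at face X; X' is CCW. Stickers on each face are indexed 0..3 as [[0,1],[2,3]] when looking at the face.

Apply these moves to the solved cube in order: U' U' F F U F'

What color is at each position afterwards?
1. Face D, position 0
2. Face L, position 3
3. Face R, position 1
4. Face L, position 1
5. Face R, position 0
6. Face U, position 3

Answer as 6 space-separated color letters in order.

Answer: G Y G W W R

Derivation:
After move 1 (U'): U=WWWW F=OOGG R=GGRR B=RRBB L=BBOO
After move 2 (U'): U=WWWW F=BBGG R=OORR B=GGBB L=RROO
After move 3 (F): F=GBGB U=WWOR R=WOWR D=ROYY L=RYOY
After move 4 (F): F=GGBB U=WWYY R=OORR D=WWYY L=RROO
After move 5 (U): U=YWYW F=OOBB R=GGRR B=RRBB L=GGOO
After move 6 (F'): F=OBOB U=YWGR R=WGWR D=GOYY L=GWOY
Query 1: D[0] = G
Query 2: L[3] = Y
Query 3: R[1] = G
Query 4: L[1] = W
Query 5: R[0] = W
Query 6: U[3] = R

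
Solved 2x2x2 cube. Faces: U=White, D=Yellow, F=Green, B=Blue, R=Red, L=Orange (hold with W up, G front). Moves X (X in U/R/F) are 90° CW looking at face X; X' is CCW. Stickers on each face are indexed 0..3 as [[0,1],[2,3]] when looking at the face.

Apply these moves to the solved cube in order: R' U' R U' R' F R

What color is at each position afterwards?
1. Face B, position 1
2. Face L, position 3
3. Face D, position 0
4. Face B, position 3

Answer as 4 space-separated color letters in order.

After move 1 (R'): R=RRRR U=WBWB F=GWGW D=YGYG B=YBYB
After move 2 (U'): U=BBWW F=OOGW R=GWRR B=RRYB L=YBOO
After move 3 (R): R=RGRW U=BOWW F=OGGG D=YYYR B=WRBB
After move 4 (U'): U=OWBW F=YBGG R=OGRW B=RGBB L=WROO
After move 5 (R'): R=GWOR U=OBBR F=YWGW D=YBYG B=RGYB
After move 6 (F): F=GYWW U=OBOR R=BWRR D=OGYG L=WYOB
After move 7 (R): R=RBRW U=OYOW F=GGWG D=OYYR B=RGBB
Query 1: B[1] = G
Query 2: L[3] = B
Query 3: D[0] = O
Query 4: B[3] = B

Answer: G B O B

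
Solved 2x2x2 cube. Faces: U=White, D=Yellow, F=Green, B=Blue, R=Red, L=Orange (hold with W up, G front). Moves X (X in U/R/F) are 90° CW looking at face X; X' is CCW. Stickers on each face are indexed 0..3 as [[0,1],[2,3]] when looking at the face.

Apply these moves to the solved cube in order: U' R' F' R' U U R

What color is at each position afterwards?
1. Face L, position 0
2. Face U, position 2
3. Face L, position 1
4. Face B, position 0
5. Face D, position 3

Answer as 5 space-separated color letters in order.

After move 1 (U'): U=WWWW F=OOGG R=GGRR B=RRBB L=BBOO
After move 2 (R'): R=GRGR U=WBWR F=OWGW D=YOYG B=YRYB
After move 3 (F'): F=WWOG U=WBGG R=ORYR D=BOYG L=BROW
After move 4 (R'): R=RROY U=WYGY F=WBOG D=BWYG B=GROB
After move 5 (U): U=GWYY F=RROG R=GROY B=BROB L=WBOW
After move 6 (U): U=YGYW F=GROG R=BROY B=WBOB L=RROW
After move 7 (R): R=OBYR U=YRYG F=GWOG D=BOYW B=WBGB
Query 1: L[0] = R
Query 2: U[2] = Y
Query 3: L[1] = R
Query 4: B[0] = W
Query 5: D[3] = W

Answer: R Y R W W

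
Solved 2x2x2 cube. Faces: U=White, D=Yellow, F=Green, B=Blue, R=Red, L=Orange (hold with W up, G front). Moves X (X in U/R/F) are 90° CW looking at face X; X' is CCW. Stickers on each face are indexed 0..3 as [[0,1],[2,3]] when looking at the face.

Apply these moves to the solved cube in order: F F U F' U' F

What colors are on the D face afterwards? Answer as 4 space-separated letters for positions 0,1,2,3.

After move 1 (F): F=GGGG U=WWOO R=WRWR D=RRYY L=OYOY
After move 2 (F): F=GGGG U=WWYY R=OROR D=WWYY L=OROR
After move 3 (U): U=YWYW F=ORGG R=BBOR B=ORBB L=GGOR
After move 4 (F'): F=RGOG U=YWBO R=WBWR D=GRYY L=GWOY
After move 5 (U'): U=WOYB F=GWOG R=RGWR B=WBBB L=OROY
After move 6 (F): F=OGGW U=WOYR R=YGBR D=WRYY L=OGOR
Query: D face = WRYY

Answer: W R Y Y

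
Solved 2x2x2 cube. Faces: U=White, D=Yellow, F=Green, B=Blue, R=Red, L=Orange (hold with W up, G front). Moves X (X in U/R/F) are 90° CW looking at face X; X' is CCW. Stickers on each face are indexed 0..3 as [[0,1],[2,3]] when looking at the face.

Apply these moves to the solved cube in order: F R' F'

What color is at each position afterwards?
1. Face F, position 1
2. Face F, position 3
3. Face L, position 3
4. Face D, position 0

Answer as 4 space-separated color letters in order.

After move 1 (F): F=GGGG U=WWOO R=WRWR D=RRYY L=OYOY
After move 2 (R'): R=RRWW U=WBOB F=GWGO D=RGYG B=YBRB
After move 3 (F'): F=WOGG U=WBRW R=GRRW D=YYYG L=OBOO
Query 1: F[1] = O
Query 2: F[3] = G
Query 3: L[3] = O
Query 4: D[0] = Y

Answer: O G O Y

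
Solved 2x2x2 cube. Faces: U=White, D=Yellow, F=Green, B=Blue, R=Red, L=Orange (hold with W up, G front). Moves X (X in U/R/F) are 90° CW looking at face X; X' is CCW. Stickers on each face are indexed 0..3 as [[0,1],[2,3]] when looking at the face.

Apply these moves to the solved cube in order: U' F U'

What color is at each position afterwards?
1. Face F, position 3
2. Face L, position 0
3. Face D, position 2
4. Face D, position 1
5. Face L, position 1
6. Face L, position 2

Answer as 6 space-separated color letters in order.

After move 1 (U'): U=WWWW F=OOGG R=GGRR B=RRBB L=BBOO
After move 2 (F): F=GOGO U=WWOB R=WGWR D=RGYY L=BYOY
After move 3 (U'): U=WBWO F=BYGO R=GOWR B=WGBB L=RROY
Query 1: F[3] = O
Query 2: L[0] = R
Query 3: D[2] = Y
Query 4: D[1] = G
Query 5: L[1] = R
Query 6: L[2] = O

Answer: O R Y G R O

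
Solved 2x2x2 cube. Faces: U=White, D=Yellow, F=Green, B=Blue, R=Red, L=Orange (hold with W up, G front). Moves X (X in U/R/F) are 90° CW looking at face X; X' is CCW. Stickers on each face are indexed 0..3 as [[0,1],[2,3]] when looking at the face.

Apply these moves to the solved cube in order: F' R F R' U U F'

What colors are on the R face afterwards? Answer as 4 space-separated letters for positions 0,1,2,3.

After move 1 (F'): F=GGGG U=WWRR R=YRYR D=OOYY L=OWOW
After move 2 (R): R=YYRR U=WGRG F=GOGY D=OBYB B=RBWB
After move 3 (F): F=GGYO U=WGWW R=RYGR D=RYYB L=OOOB
After move 4 (R'): R=YRRG U=WWWR F=GGYW D=RGYO B=BBYB
After move 5 (U): U=WWRW F=YRYW R=BBRG B=OOYB L=GGOB
After move 6 (U): U=RWWW F=BBYW R=OORG B=GGYB L=YROB
After move 7 (F'): F=BWBY U=RWOR R=GORG D=RBYO L=YWOW
Query: R face = GORG

Answer: G O R G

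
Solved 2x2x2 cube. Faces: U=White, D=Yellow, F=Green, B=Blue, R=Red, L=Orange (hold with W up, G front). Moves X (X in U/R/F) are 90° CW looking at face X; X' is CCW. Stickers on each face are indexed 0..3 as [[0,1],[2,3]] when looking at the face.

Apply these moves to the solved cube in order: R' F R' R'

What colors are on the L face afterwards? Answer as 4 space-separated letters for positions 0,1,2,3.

After move 1 (R'): R=RRRR U=WBWB F=GWGW D=YGYG B=YBYB
After move 2 (F): F=GGWW U=WBOO R=WRBR D=RRYG L=OYOG
After move 3 (R'): R=RRWB U=WYOY F=GBWO D=RGYW B=GBRB
After move 4 (R'): R=RBRW U=WROG F=GYWY D=RBYO B=WBGB
Query: L face = OYOG

Answer: O Y O G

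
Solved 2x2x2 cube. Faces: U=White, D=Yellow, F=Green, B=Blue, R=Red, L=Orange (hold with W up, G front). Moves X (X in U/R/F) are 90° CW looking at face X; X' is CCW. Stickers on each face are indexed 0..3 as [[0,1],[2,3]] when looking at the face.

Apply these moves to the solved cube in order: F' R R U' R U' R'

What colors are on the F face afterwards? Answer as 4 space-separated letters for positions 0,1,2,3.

Answer: G B G W

Derivation:
After move 1 (F'): F=GGGG U=WWRR R=YRYR D=OOYY L=OWOW
After move 2 (R): R=YYRR U=WGRG F=GOGY D=OBYB B=RBWB
After move 3 (R): R=RYRY U=WORY F=GBGB D=OWYR B=GBGB
After move 4 (U'): U=OYWR F=OWGB R=GBRY B=RYGB L=GBOW
After move 5 (R): R=RGYB U=OWWB F=OWGR D=OGYR B=RYYB
After move 6 (U'): U=WBOW F=GBGR R=OWYB B=RGYB L=RYOW
After move 7 (R'): R=WBOY U=WYOR F=GBGW D=OBYR B=RGGB
Query: F face = GBGW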